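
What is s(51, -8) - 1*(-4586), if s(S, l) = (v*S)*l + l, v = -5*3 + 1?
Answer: 10290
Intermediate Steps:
v = -14 (v = -15 + 1 = -14)
s(S, l) = l - 14*S*l (s(S, l) = (-14*S)*l + l = -14*S*l + l = l - 14*S*l)
s(51, -8) - 1*(-4586) = -8*(1 - 14*51) - 1*(-4586) = -8*(1 - 714) + 4586 = -8*(-713) + 4586 = 5704 + 4586 = 10290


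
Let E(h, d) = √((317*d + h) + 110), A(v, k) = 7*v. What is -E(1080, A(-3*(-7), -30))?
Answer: -√47789 ≈ -218.61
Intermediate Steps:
E(h, d) = √(110 + h + 317*d) (E(h, d) = √((h + 317*d) + 110) = √(110 + h + 317*d))
-E(1080, A(-3*(-7), -30)) = -√(110 + 1080 + 317*(7*(-3*(-7)))) = -√(110 + 1080 + 317*(7*21)) = -√(110 + 1080 + 317*147) = -√(110 + 1080 + 46599) = -√47789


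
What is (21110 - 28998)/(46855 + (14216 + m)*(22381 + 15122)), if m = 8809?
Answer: -3944/431776715 ≈ -9.1344e-6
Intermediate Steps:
(21110 - 28998)/(46855 + (14216 + m)*(22381 + 15122)) = (21110 - 28998)/(46855 + (14216 + 8809)*(22381 + 15122)) = -7888/(46855 + 23025*37503) = -7888/(46855 + 863506575) = -7888/863553430 = -7888*1/863553430 = -3944/431776715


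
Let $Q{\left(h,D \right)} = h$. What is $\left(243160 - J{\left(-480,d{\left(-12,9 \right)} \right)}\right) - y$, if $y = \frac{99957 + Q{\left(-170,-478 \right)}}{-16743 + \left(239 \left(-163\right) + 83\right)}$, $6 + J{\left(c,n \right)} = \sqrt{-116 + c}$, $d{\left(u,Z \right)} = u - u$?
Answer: $\frac{13524263209}{55617} - 2 i \sqrt{149} \approx 2.4317 \cdot 10^{5} - 24.413 i$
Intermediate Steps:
$d{\left(u,Z \right)} = 0$
$J{\left(c,n \right)} = -6 + \sqrt{-116 + c}$
$y = - \frac{99787}{55617}$ ($y = \frac{99957 - 170}{-16743 + \left(239 \left(-163\right) + 83\right)} = \frac{99787}{-16743 + \left(-38957 + 83\right)} = \frac{99787}{-16743 - 38874} = \frac{99787}{-55617} = 99787 \left(- \frac{1}{55617}\right) = - \frac{99787}{55617} \approx -1.7942$)
$\left(243160 - J{\left(-480,d{\left(-12,9 \right)} \right)}\right) - y = \left(243160 - \left(-6 + \sqrt{-116 - 480}\right)\right) - - \frac{99787}{55617} = \left(243160 - \left(-6 + \sqrt{-596}\right)\right) + \frac{99787}{55617} = \left(243160 - \left(-6 + 2 i \sqrt{149}\right)\right) + \frac{99787}{55617} = \left(243160 + \left(6 - 2 i \sqrt{149}\right)\right) + \frac{99787}{55617} = \left(243166 - 2 i \sqrt{149}\right) + \frac{99787}{55617} = \frac{13524263209}{55617} - 2 i \sqrt{149}$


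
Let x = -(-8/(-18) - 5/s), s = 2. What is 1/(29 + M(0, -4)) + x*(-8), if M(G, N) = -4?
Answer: -3691/225 ≈ -16.404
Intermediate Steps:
x = 37/18 (x = -(-8/(-18) - 5/2) = -(-8*(-1/18) - 5*½) = -(4/9 - 5/2) = -1*(-37/18) = 37/18 ≈ 2.0556)
1/(29 + M(0, -4)) + x*(-8) = 1/(29 - 4) + (37/18)*(-8) = 1/25 - 148/9 = -3691/225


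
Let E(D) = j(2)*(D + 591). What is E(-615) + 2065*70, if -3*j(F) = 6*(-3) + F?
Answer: 144422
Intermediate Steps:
j(F) = 6 - F/3 (j(F) = -(6*(-3) + F)/3 = -(-18 + F)/3 = 6 - F/3)
E(D) = 3152 + 16*D/3 (E(D) = (6 - ⅓*2)*(D + 591) = (6 - ⅔)*(591 + D) = 16*(591 + D)/3 = 3152 + 16*D/3)
E(-615) + 2065*70 = (3152 + (16/3)*(-615)) + 2065*70 = (3152 - 3280) + 144550 = -128 + 144550 = 144422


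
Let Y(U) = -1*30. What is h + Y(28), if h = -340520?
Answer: -340550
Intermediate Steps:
Y(U) = -30
h + Y(28) = -340520 - 30 = -340550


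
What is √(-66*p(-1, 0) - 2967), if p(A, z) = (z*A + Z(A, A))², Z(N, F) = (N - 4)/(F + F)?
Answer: 3*I*√1502/2 ≈ 58.133*I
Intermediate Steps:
Z(N, F) = (-4 + N)/(2*F) (Z(N, F) = (-4 + N)/((2*F)) = (-4 + N)*(1/(2*F)) = (-4 + N)/(2*F))
p(A, z) = (A*z + (-4 + A)/(2*A))² (p(A, z) = (z*A + (-4 + A)/(2*A))² = (A*z + (-4 + A)/(2*A))²)
√(-66*p(-1, 0) - 2967) = √(-33*(-4 - 1 + 2*0*(-1)²)²/(2*(-1)²) - 2967) = √(-33*(-4 - 1 + 2*0*1)²/2 - 2967) = √(-33*(-4 - 1 + 0)²/2 - 2967) = √(-33*(-5)²/2 - 2967) = √(-33*25/2 - 2967) = √(-66*25/4 - 2967) = √(-825/2 - 2967) = √(-6759/2) = 3*I*√1502/2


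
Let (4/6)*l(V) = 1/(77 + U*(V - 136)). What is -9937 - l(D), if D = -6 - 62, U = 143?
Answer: -578234027/58190 ≈ -9937.0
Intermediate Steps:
D = -68
l(V) = 3/(2*(-19371 + 143*V)) (l(V) = 3/(2*(77 + 143*(V - 136))) = 3/(2*(77 + 143*(-136 + V))) = 3/(2*(77 + (-19448 + 143*V))) = 3/(2*(-19371 + 143*V)))
-9937 - l(D) = -9937 - 3/(22*(-1761 + 13*(-68))) = -9937 - 3/(22*(-1761 - 884)) = -9937 - 3/(22*(-2645)) = -9937 - 3*(-1)/(22*2645) = -9937 - 1*(-3/58190) = -9937 + 3/58190 = -578234027/58190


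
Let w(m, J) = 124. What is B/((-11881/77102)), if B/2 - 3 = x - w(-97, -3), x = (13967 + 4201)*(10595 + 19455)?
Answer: -84187408414916/11881 ≈ -7.0859e+9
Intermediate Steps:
x = 545948400 (x = 18168*30050 = 545948400)
B = 1091896558 (B = 6 + 2*(545948400 - 1*124) = 6 + 2*(545948400 - 124) = 6 + 2*545948276 = 6 + 1091896552 = 1091896558)
B/((-11881/77102)) = 1091896558/((-11881/77102)) = 1091896558/((-11881*1/77102)) = 1091896558/(-11881/77102) = 1091896558*(-77102/11881) = -84187408414916/11881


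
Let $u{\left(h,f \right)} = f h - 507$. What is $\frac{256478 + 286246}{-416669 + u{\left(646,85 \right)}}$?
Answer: $- \frac{271362}{181133} \approx -1.4981$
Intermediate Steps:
$u{\left(h,f \right)} = -507 + f h$
$\frac{256478 + 286246}{-416669 + u{\left(646,85 \right)}} = \frac{256478 + 286246}{-416669 + \left(-507 + 85 \cdot 646\right)} = \frac{542724}{-416669 + \left(-507 + 54910\right)} = \frac{542724}{-416669 + 54403} = \frac{542724}{-362266} = 542724 \left(- \frac{1}{362266}\right) = - \frac{271362}{181133}$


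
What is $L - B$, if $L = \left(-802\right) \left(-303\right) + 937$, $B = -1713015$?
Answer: $1956958$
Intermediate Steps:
$L = 243943$ ($L = 243006 + 937 = 243943$)
$L - B = 243943 - -1713015 = 243943 + 1713015 = 1956958$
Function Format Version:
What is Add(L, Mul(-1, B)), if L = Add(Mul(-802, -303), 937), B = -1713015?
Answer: 1956958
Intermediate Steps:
L = 243943 (L = Add(243006, 937) = 243943)
Add(L, Mul(-1, B)) = Add(243943, Mul(-1, -1713015)) = Add(243943, 1713015) = 1956958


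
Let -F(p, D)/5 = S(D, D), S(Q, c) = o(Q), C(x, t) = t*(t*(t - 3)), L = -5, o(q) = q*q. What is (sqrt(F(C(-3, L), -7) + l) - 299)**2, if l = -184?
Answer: (299 - I*sqrt(429))**2 ≈ 88972.0 - 12386.0*I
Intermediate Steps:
o(q) = q**2
C(x, t) = t**2*(-3 + t) (C(x, t) = t*(t*(-3 + t)) = t**2*(-3 + t))
S(Q, c) = Q**2
F(p, D) = -5*D**2
(sqrt(F(C(-3, L), -7) + l) - 299)**2 = (sqrt(-5*(-7)**2 - 184) - 299)**2 = (sqrt(-5*49 - 184) - 299)**2 = (sqrt(-245 - 184) - 299)**2 = (sqrt(-429) - 299)**2 = (I*sqrt(429) - 299)**2 = (-299 + I*sqrt(429))**2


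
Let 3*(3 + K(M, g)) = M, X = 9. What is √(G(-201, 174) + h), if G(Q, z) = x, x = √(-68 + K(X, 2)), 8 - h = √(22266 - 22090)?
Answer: √(8 - 4*√11 + 2*I*√17) ≈ 1.503 + 2.7433*I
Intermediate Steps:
h = 8 - 4*√11 (h = 8 - √(22266 - 22090) = 8 - √176 = 8 - 4*√11 ≈ -5.2665)
K(M, g) = -3 + M/3
x = 2*I*√17 (x = √(-68 + (-3 + (⅓)*9)) = √(-68 + (-3 + 3)) = √(-68 + 0) = √(-68) = 2*I*√17 ≈ 8.2462*I)
G(Q, z) = 2*I*√17
√(G(-201, 174) + h) = √(2*I*√17 + (8 - 4*√11)) = √(8 - 4*√11 + 2*I*√17)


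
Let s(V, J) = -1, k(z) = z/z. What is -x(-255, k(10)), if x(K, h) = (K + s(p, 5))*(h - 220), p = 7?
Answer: -56064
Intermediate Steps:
k(z) = 1
x(K, h) = (-1 + K)*(-220 + h) (x(K, h) = (K - 1)*(h - 220) = (-1 + K)*(-220 + h))
-x(-255, k(10)) = -(220 - 1*1 - 220*(-255) - 255*1) = -(220 - 1 + 56100 - 255) = -1*56064 = -56064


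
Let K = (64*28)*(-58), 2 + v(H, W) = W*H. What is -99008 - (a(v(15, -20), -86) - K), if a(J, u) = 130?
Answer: -203074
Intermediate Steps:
v(H, W) = -2 + H*W (v(H, W) = -2 + W*H = -2 + H*W)
K = -103936 (K = 1792*(-58) = -103936)
-99008 - (a(v(15, -20), -86) - K) = -99008 - (130 - 1*(-103936)) = -99008 - (130 + 103936) = -99008 - 1*104066 = -99008 - 104066 = -203074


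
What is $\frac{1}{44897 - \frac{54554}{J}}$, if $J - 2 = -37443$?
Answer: $\frac{37441}{1681043131} \approx 2.2272 \cdot 10^{-5}$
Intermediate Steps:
$J = -37441$ ($J = 2 - 37443 = -37441$)
$\frac{1}{44897 - \frac{54554}{J}} = \frac{1}{44897 - \frac{54554}{-37441}} = \frac{1}{44897 - - \frac{54554}{37441}} = \frac{1}{44897 + \frac{54554}{37441}} = \frac{1}{\frac{1681043131}{37441}} = \frac{37441}{1681043131}$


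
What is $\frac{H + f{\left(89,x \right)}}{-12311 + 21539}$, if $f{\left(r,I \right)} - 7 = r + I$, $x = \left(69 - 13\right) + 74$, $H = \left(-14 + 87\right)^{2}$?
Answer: $\frac{5555}{9228} \approx 0.60197$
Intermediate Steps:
$H = 5329$ ($H = 73^{2} = 5329$)
$x = 130$ ($x = 56 + 74 = 130$)
$f{\left(r,I \right)} = 7 + I + r$ ($f{\left(r,I \right)} = 7 + \left(r + I\right) = 7 + \left(I + r\right) = 7 + I + r$)
$\frac{H + f{\left(89,x \right)}}{-12311 + 21539} = \frac{5329 + \left(7 + 130 + 89\right)}{-12311 + 21539} = \frac{5329 + 226}{9228} = 5555 \cdot \frac{1}{9228} = \frac{5555}{9228}$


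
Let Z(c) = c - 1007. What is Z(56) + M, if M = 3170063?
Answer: 3169112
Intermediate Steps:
Z(c) = -1007 + c
Z(56) + M = (-1007 + 56) + 3170063 = -951 + 3170063 = 3169112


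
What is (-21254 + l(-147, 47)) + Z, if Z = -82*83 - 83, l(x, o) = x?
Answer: -28290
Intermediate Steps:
Z = -6889 (Z = -6806 - 83 = -6889)
(-21254 + l(-147, 47)) + Z = (-21254 - 147) - 6889 = -21401 - 6889 = -28290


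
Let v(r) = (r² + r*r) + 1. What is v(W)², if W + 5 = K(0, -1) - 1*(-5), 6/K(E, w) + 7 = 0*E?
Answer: 14641/2401 ≈ 6.0979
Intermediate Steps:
K(E, w) = -6/7 (K(E, w) = 6/(-7 + 0*E) = 6/(-7 + 0) = 6/(-7) = 6*(-⅐) = -6/7)
W = -6/7 (W = -5 + (-6/7 - 1*(-5)) = -5 + (-6/7 + 5) = -5 + 29/7 = -6/7 ≈ -0.85714)
v(r) = 1 + 2*r² (v(r) = (r² + r²) + 1 = 2*r² + 1 = 1 + 2*r²)
v(W)² = (1 + 2*(-6/7)²)² = (1 + 2*(36/49))² = (1 + 72/49)² = (121/49)² = 14641/2401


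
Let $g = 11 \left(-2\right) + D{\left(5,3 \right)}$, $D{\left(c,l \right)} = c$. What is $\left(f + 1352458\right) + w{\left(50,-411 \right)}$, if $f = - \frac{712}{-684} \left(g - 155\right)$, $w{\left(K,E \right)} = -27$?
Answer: $\frac{231235085}{171} \approx 1.3523 \cdot 10^{6}$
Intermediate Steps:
$g = -17$ ($g = 11 \left(-2\right) + 5 = -22 + 5 = -17$)
$f = - \frac{30616}{171}$ ($f = - \frac{712}{-684} \left(-17 - 155\right) = \left(-712\right) \left(- \frac{1}{684}\right) \left(-172\right) = \frac{178}{171} \left(-172\right) = - \frac{30616}{171} \approx -179.04$)
$\left(f + 1352458\right) + w{\left(50,-411 \right)} = \left(- \frac{30616}{171} + 1352458\right) - 27 = \frac{231239702}{171} - 27 = \frac{231235085}{171}$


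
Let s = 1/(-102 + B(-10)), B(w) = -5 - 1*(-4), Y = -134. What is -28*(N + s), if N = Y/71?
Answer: 388444/7313 ≈ 53.117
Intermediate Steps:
B(w) = -1 (B(w) = -5 + 4 = -1)
s = -1/103 (s = 1/(-102 - 1) = 1/(-103) = -1/103 ≈ -0.0097087)
N = -134/71 ≈ -1.8873
-28*(N + s) = -28*(-134/71 - 1/103) = -28*(-13873/7313) = 388444/7313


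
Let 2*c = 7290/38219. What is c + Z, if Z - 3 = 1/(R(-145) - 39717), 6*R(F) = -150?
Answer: 4701519865/1518899498 ≈ 3.0953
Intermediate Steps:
c = 3645/38219 (c = (7290/38219)/2 = (7290*(1/38219))/2 = (½)*(7290/38219) = 3645/38219 ≈ 0.095371)
R(F) = -25 (R(F) = (⅙)*(-150) = -25)
Z = 119225/39742 (Z = 3 + 1/(-25 - 39717) = 3 + 1/(-39742) = 3 - 1/39742 = 119225/39742 ≈ 3.0000)
c + Z = 3645/38219 + 119225/39742 = 4701519865/1518899498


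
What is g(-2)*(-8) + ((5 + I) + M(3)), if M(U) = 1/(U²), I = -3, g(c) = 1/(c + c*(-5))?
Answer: 10/9 ≈ 1.1111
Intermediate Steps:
g(c) = -1/(4*c) (g(c) = 1/(c - 5*c) = 1/(-4*c) = -1/(4*c))
M(U) = U⁻²
g(-2)*(-8) + ((5 + I) + M(3)) = -¼/(-2)*(-8) + ((5 - 3) + 3⁻²) = -¼*(-½)*(-8) + (2 + ⅑) = (⅛)*(-8) + 19/9 = -1 + 19/9 = 10/9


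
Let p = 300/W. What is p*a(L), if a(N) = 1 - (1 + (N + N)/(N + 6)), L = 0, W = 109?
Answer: 0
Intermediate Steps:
p = 300/109 ≈ 2.7523
a(N) = -2*N/(6 + N) (a(N) = 1 - (1 + (2*N)/(6 + N)) = 1 - (1 + 2*N/(6 + N)) = 1 + (-1 - 2*N/(6 + N)) = -2*N/(6 + N))
p*a(L) = 300*(-2*0/(6 + 0))/109 = 300*(-2*0/6)/109 = 300*(-2*0*⅙)/109 = (300/109)*0 = 0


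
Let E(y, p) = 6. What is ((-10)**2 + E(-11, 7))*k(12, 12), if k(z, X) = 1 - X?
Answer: -1166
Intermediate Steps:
((-10)**2 + E(-11, 7))*k(12, 12) = ((-10)**2 + 6)*(1 - 1*12) = (100 + 6)*(1 - 12) = 106*(-11) = -1166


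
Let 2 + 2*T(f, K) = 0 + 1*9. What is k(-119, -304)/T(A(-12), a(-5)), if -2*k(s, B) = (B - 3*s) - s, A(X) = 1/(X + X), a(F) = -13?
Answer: -172/7 ≈ -24.571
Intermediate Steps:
A(X) = 1/(2*X)
T(f, K) = 7/2 (T(f, K) = -1 + (0 + 1*9)/2 = -1 + (0 + 9)/2 = -1 + (½)*9 = -1 + 9/2 = 7/2)
k(s, B) = 2*s - B/2 (k(s, B) = -((B - 3*s) - s)/2 = -(B - 4*s)/2 = 2*s - B/2)
k(-119, -304)/T(A(-12), a(-5)) = (2*(-119) - ½*(-304))/(7/2) = (-238 + 152)*(2/7) = -86*2/7 = -172/7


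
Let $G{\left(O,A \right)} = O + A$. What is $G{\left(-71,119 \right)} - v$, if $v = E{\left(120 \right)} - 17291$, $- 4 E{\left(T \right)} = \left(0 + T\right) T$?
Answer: $20939$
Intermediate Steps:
$E{\left(T \right)} = - \frac{T^{2}}{4}$ ($E{\left(T \right)} = - \frac{\left(0 + T\right) T}{4} = - \frac{T T}{4} = - \frac{T^{2}}{4}$)
$G{\left(O,A \right)} = A + O$
$v = -20891$ ($v = - \frac{120^{2}}{4} - 17291 = \left(- \frac{1}{4}\right) 14400 - 17291 = -3600 - 17291 = -20891$)
$G{\left(-71,119 \right)} - v = \left(119 - 71\right) - -20891 = 48 + 20891 = 20939$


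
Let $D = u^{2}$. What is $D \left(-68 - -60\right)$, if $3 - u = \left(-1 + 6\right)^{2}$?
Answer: $-3872$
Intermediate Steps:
$u = -22$ ($u = 3 - \left(-1 + 6\right)^{2} = 3 - 5^{2} = 3 - 25 = -22$)
$D = 484$ ($D = \left(-22\right)^{2} = 484$)
$D \left(-68 - -60\right) = 484 \left(-68 - -60\right) = 484 \left(-68 + 60\right) = 484 \left(-8\right) = -3872$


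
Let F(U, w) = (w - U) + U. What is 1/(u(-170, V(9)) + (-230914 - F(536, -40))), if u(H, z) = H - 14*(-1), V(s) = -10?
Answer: -1/231030 ≈ -4.3284e-6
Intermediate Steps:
u(H, z) = 14 + H (u(H, z) = H + 14 = 14 + H)
F(U, w) = w
1/(u(-170, V(9)) + (-230914 - F(536, -40))) = 1/((14 - 170) + (-230914 - 1*(-40))) = 1/(-156 + (-230914 + 40)) = 1/(-156 - 230874) = 1/(-231030) = -1/231030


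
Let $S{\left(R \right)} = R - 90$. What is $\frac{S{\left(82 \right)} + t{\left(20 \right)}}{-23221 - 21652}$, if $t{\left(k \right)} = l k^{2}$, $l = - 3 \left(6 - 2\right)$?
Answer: $\frac{4808}{44873} \approx 0.10715$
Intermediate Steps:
$S{\left(R \right)} = -90 + R$ ($S{\left(R \right)} = R - 90 = -90 + R$)
$l = -12$ ($l = \left(-3\right) 4 = -12$)
$t{\left(k \right)} = - 12 k^{2}$
$\frac{S{\left(82 \right)} + t{\left(20 \right)}}{-23221 - 21652} = \frac{\left(-90 + 82\right) - 12 \cdot 20^{2}}{-23221 - 21652} = \frac{-8 - 4800}{-44873} = \left(-8 - 4800\right) \left(- \frac{1}{44873}\right) = \left(-4808\right) \left(- \frac{1}{44873}\right) = \frac{4808}{44873}$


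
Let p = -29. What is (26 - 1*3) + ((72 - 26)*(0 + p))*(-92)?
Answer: 122751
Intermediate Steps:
(26 - 1*3) + ((72 - 26)*(0 + p))*(-92) = (26 - 1*3) + ((72 - 26)*(0 - 29))*(-92) = (26 - 3) + (46*(-29))*(-92) = 23 - 1334*(-92) = 23 + 122728 = 122751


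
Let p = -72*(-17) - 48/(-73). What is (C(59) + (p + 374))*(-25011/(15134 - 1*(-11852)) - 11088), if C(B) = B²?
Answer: -110964823539885/1969978 ≈ -5.6328e+7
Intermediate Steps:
p = 89400/73 (p = 1224 - 48*(-1/73) = 1224 + 48/73 = 89400/73 ≈ 1224.7)
(C(59) + (p + 374))*(-25011/(15134 - 1*(-11852)) - 11088) = (59² + (89400/73 + 374))*(-25011/(15134 - 1*(-11852)) - 11088) = (3481 + 116702/73)*(-25011/(15134 + 11852) - 11088) = 370815*(-25011/26986 - 11088)/73 = (370815/73)*(-299245779/26986) = -110964823539885/1969978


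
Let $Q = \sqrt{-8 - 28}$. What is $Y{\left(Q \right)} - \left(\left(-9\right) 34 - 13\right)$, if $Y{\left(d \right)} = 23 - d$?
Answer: $342 - 6 i \approx 342.0 - 6.0 i$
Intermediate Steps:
$Q = 6 i$ ($Q = \sqrt{-36} = 6 i \approx 6.0 i$)
$Y{\left(Q \right)} - \left(\left(-9\right) 34 - 13\right) = \left(23 - 6 i\right) - \left(\left(-9\right) 34 - 13\right) = \left(23 - 6 i\right) - \left(-306 - 13\right) = \left(23 - 6 i\right) - -319 = \left(23 - 6 i\right) + 319 = 342 - 6 i$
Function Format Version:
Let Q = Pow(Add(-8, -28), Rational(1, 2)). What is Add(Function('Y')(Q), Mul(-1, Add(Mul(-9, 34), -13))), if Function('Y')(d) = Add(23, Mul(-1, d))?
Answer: Add(342, Mul(-6, I)) ≈ Add(342.00, Mul(-6.0000, I))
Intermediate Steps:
Q = Mul(6, I) (Q = Pow(-36, Rational(1, 2)) = Mul(6, I) ≈ Mul(6.0000, I))
Add(Function('Y')(Q), Mul(-1, Add(Mul(-9, 34), -13))) = Add(Add(23, Mul(-1, Mul(6, I))), Mul(-1, Add(Mul(-9, 34), -13))) = Add(Add(23, Mul(-6, I)), Mul(-1, Add(-306, -13))) = Add(Add(23, Mul(-6, I)), Mul(-1, -319)) = Add(Add(23, Mul(-6, I)), 319) = Add(342, Mul(-6, I))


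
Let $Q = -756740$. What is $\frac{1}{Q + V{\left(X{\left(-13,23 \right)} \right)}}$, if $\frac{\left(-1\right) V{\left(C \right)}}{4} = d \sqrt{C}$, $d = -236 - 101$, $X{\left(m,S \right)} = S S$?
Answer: $- \frac{1}{725736} \approx -1.3779 \cdot 10^{-6}$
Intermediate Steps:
$X{\left(m,S \right)} = S^{2}$
$d = -337$
$V{\left(C \right)} = 1348 \sqrt{C}$ ($V{\left(C \right)} = - 4 \left(- 337 \sqrt{C}\right) = 1348 \sqrt{C}$)
$\frac{1}{Q + V{\left(X{\left(-13,23 \right)} \right)}} = \frac{1}{-756740 + 1348 \sqrt{23^{2}}} = \frac{1}{-756740 + 1348 \sqrt{529}} = \frac{1}{-756740 + 1348 \cdot 23} = \frac{1}{-756740 + 31004} = \frac{1}{-725736} = - \frac{1}{725736}$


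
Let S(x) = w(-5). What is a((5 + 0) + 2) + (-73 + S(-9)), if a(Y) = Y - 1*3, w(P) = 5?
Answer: -64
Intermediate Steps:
S(x) = 5
a(Y) = -3 + Y (a(Y) = Y - 3 = -3 + Y)
a((5 + 0) + 2) + (-73 + S(-9)) = (-3 + ((5 + 0) + 2)) + (-73 + 5) = (-3 + (5 + 2)) - 68 = (-3 + 7) - 68 = 4 - 68 = -64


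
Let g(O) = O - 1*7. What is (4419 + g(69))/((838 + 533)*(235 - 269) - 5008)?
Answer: -4481/51622 ≈ -0.086804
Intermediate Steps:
g(O) = -7 + O (g(O) = O - 7 = -7 + O)
(4419 + g(69))/((838 + 533)*(235 - 269) - 5008) = (4419 + (-7 + 69))/((838 + 533)*(235 - 269) - 5008) = (4419 + 62)/(1371*(-34) - 5008) = 4481/(-46614 - 5008) = 4481/(-51622) = 4481*(-1/51622) = -4481/51622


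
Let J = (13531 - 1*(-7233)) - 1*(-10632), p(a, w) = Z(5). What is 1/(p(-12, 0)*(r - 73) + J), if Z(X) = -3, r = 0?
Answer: 1/31615 ≈ 3.1631e-5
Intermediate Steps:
p(a, w) = -3
J = 31396 (J = (13531 + 7233) + 10632 = 20764 + 10632 = 31396)
1/(p(-12, 0)*(r - 73) + J) = 1/(-3*(0 - 73) + 31396) = 1/(-3*(-73) + 31396) = 1/(219 + 31396) = 1/31615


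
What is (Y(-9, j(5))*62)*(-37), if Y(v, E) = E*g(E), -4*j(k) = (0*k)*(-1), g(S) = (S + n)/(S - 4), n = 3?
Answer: 0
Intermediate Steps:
g(S) = (3 + S)/(-4 + S) (g(S) = (S + 3)/(S - 4) = (3 + S)/(-4 + S))
j(k) = 0 (j(k) = -0*k*(-1)/4 = -0*(-1) = -¼*0 = 0)
Y(v, E) = E*(3 + E)/(-4 + E) (Y(v, E) = E*((3 + E)/(-4 + E)) = E*(3 + E)/(-4 + E))
(Y(-9, j(5))*62)*(-37) = ((0*(3 + 0)/(-4 + 0))*62)*(-37) = ((0*3/(-4))*62)*(-37) = ((0*(-¼)*3)*62)*(-37) = (0*62)*(-37) = 0*(-37) = 0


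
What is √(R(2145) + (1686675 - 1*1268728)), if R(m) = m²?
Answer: 14*√25607 ≈ 2240.3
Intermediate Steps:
√(R(2145) + (1686675 - 1*1268728)) = √(2145² + (1686675 - 1*1268728)) = √(4601025 + (1686675 - 1268728)) = √(4601025 + 417947) = √5018972 = 14*√25607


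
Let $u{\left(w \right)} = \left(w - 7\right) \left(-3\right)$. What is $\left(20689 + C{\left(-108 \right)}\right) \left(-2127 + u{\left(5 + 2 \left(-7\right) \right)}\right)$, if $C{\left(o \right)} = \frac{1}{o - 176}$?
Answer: $- \frac{12215528325}{284} \approx -4.3012 \cdot 10^{7}$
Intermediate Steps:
$C{\left(o \right)} = \frac{1}{-176 + o}$
$u{\left(w \right)} = 21 - 3 w$ ($u{\left(w \right)} = \left(-7 + w\right) \left(-3\right) = 21 - 3 w$)
$\left(20689 + C{\left(-108 \right)}\right) \left(-2127 + u{\left(5 + 2 \left(-7\right) \right)}\right) = \left(20689 + \frac{1}{-176 - 108}\right) \left(-2127 - \left(-21 + 3 \left(5 + 2 \left(-7\right)\right)\right)\right) = \left(20689 + \frac{1}{-284}\right) \left(-2127 - \left(-21 + 3 \left(5 - 14\right)\right)\right) = \left(20689 - \frac{1}{284}\right) \left(-2127 + \left(21 - -27\right)\right) = \frac{5875675 \left(-2127 + \left(21 + 27\right)\right)}{284} = \frac{5875675 \left(-2127 + 48\right)}{284} = \frac{5875675}{284} \left(-2079\right) = - \frac{12215528325}{284}$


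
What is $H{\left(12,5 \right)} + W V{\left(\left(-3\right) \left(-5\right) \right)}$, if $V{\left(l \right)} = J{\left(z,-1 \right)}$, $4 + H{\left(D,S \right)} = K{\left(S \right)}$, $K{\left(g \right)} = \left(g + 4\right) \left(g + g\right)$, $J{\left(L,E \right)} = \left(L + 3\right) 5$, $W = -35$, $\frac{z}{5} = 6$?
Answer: $-5689$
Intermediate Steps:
$z = 30$ ($z = 5 \cdot 6 = 30$)
$J{\left(L,E \right)} = 15 + 5 L$ ($J{\left(L,E \right)} = \left(3 + L\right) 5 = 15 + 5 L$)
$K{\left(g \right)} = 2 g \left(4 + g\right)$ ($K{\left(g \right)} = \left(4 + g\right) 2 g = 2 g \left(4 + g\right)$)
$H{\left(D,S \right)} = -4 + 2 S \left(4 + S\right)$
$V{\left(l \right)} = 165$ ($V{\left(l \right)} = 15 + 5 \cdot 30 = 15 + 150 = 165$)
$H{\left(12,5 \right)} + W V{\left(\left(-3\right) \left(-5\right) \right)} = \left(-4 + 2 \cdot 5 \left(4 + 5\right)\right) - 5775 = \left(-4 + 2 \cdot 5 \cdot 9\right) - 5775 = \left(-4 + 90\right) - 5775 = 86 - 5775 = -5689$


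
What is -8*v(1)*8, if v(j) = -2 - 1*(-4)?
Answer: -128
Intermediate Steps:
v(j) = 2 (v(j) = -2 + 4 = 2)
-8*v(1)*8 = -8*2*8 = -16*8 = -128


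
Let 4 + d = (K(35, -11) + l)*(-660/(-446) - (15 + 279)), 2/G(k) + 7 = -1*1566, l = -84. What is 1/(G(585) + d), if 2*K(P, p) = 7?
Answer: 350779/8258696286 ≈ 4.2474e-5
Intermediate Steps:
G(k) = -2/1573 (G(k) = 2/(-7 - 1*1566) = 2/(-7 - 1566) = 2/(-1573) = 2*(-1/1573) = -2/1573)
K(P, p) = 7/2 (K(P, p) = (1/2)*7 = 7/2)
d = 5250284/223 (d = -4 + (7/2 - 84)*(-660/(-446) - (15 + 279)) = -4 - 161*(-660*(-1/446) - 1*294)/2 = -4 - 161*(330/223 - 294)/2 = -4 - 161/2*(-65232/223) = -4 + 5251176/223 = 5250284/223 ≈ 23544.)
1/(G(585) + d) = 1/(-2/1573 + 5250284/223) = 1/(8258696286/350779) = 350779/8258696286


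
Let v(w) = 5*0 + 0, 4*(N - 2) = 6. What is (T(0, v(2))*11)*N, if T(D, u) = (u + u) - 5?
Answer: -385/2 ≈ -192.50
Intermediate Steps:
N = 7/2 (N = 2 + (¼)*6 = 2 + 3/2 = 7/2 ≈ 3.5000)
v(w) = 0 (v(w) = 0 + 0 = 0)
T(D, u) = -5 + 2*u (T(D, u) = 2*u - 5 = -5 + 2*u)
(T(0, v(2))*11)*N = ((-5 + 2*0)*11)*(7/2) = ((-5 + 0)*11)*(7/2) = -5*11*(7/2) = -55*7/2 = -385/2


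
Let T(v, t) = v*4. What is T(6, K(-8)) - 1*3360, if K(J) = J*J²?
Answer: -3336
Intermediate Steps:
K(J) = J³
T(v, t) = 4*v
T(6, K(-8)) - 1*3360 = 4*6 - 1*3360 = 24 - 3360 = -3336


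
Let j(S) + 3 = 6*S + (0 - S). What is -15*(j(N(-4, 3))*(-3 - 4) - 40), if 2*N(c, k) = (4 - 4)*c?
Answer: 285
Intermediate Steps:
N(c, k) = 0 (N(c, k) = ((4 - 4)*c)/2 = (0*c)/2 = (½)*0 = 0)
j(S) = -3 + 5*S (j(S) = -3 + (6*S + (0 - S)) = -3 + (6*S - S) = -3 + 5*S)
-15*(j(N(-4, 3))*(-3 - 4) - 40) = -15*((-3 + 5*0)*(-3 - 4) - 40) = -15*((-3 + 0)*(-7) - 40) = -15*(-3*(-7) - 40) = -15*(21 - 40) = -15*(-19) = 285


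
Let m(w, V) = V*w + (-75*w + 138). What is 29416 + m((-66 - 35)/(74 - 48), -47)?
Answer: 390363/13 ≈ 30028.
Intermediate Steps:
m(w, V) = 138 - 75*w + V*w (m(w, V) = V*w + (138 - 75*w) = 138 - 75*w + V*w)
29416 + m((-66 - 35)/(74 - 48), -47) = 29416 + (138 - 75*(-66 - 35)/(74 - 48) - 47*(-66 - 35)/(74 - 48)) = 29416 + (138 - (-7575)/26 - (-4747)/26) = 29416 + (138 - 75*(-101/26) - 47*(-101/26)) = 29416 + (138 + 7575/26 + 4747/26) = 29416 + 7955/13 = 390363/13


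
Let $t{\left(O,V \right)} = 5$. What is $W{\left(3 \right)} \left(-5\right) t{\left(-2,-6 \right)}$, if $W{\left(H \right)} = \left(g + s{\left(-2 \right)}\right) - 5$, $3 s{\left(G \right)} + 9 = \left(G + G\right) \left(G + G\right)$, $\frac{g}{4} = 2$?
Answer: $- \frac{400}{3} \approx -133.33$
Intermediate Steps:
$g = 8$ ($g = 4 \cdot 2 = 8$)
$s{\left(G \right)} = -3 + \frac{4 G^{2}}{3}$ ($s{\left(G \right)} = -3 + \frac{\left(G + G\right) \left(G + G\right)}{3} = -3 + \frac{2 G 2 G}{3} = -3 + \frac{4 G^{2}}{3}$)
$W{\left(H \right)} = \frac{16}{3}$ ($W{\left(H \right)} = \left(8 - \left(3 - \frac{4 \left(-2\right)^{2}}{3}\right)\right) - 5 = \left(8 + \left(-3 + \frac{4}{3} \cdot 4\right)\right) - 5 = \left(8 + \left(-3 + \frac{16}{3}\right)\right) - 5 = \left(8 + \frac{7}{3}\right) - 5 = \frac{31}{3} - 5 = \frac{16}{3}$)
$W{\left(3 \right)} \left(-5\right) t{\left(-2,-6 \right)} = \frac{16}{3} \left(-5\right) 5 = \left(- \frac{80}{3}\right) 5 = - \frac{400}{3}$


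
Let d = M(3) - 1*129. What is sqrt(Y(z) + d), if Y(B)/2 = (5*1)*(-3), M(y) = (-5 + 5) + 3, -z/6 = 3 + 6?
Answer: 2*I*sqrt(39) ≈ 12.49*I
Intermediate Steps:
z = -54 (z = -6*(3 + 6) = -6*9 = -54)
M(y) = 3 (M(y) = 0 + 3 = 3)
Y(B) = -30 (Y(B) = 2*((5*1)*(-3)) = 2*(5*(-3)) = 2*(-15) = -30)
d = -126 (d = 3 - 1*129 = 3 - 129 = -126)
sqrt(Y(z) + d) = sqrt(-30 - 126) = sqrt(-156) = 2*I*sqrt(39)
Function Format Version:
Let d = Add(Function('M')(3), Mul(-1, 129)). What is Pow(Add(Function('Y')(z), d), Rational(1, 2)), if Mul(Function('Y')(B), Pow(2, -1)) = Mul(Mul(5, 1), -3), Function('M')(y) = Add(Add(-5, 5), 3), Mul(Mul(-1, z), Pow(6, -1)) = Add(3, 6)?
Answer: Mul(2, I, Pow(39, Rational(1, 2))) ≈ Mul(12.490, I)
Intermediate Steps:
z = -54 (z = Mul(-6, Add(3, 6)) = Mul(-6, 9) = -54)
Function('M')(y) = 3 (Function('M')(y) = Add(0, 3) = 3)
Function('Y')(B) = -30 (Function('Y')(B) = Mul(2, Mul(Mul(5, 1), -3)) = Mul(2, Mul(5, -3)) = Mul(2, -15) = -30)
d = -126 (d = Add(3, Mul(-1, 129)) = Add(3, -129) = -126)
Pow(Add(Function('Y')(z), d), Rational(1, 2)) = Pow(Add(-30, -126), Rational(1, 2)) = Pow(-156, Rational(1, 2)) = Mul(2, I, Pow(39, Rational(1, 2)))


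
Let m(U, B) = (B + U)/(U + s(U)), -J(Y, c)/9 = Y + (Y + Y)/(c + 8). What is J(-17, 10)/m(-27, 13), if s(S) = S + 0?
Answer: 4590/7 ≈ 655.71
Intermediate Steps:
s(S) = S
J(Y, c) = -9*Y - 18*Y/(8 + c) (J(Y, c) = -9*(Y + (Y + Y)/(c + 8)) = -9*(Y + (2*Y)/(8 + c)) = -9*(Y + 2*Y/(8 + c)) = -9*Y - 18*Y/(8 + c))
m(U, B) = (B + U)/(2*U) (m(U, B) = (B + U)/(U + U) = (B + U)/((2*U)) = (B + U)*(1/(2*U)) = (B + U)/(2*U))
J(-17, 10)/m(-27, 13) = (-9*(-17)*(10 + 10)/(8 + 10))/(((½)*(13 - 27)/(-27))) = (-9*(-17)*20/18)/(((½)*(-1/27)*(-14))) = (-9*(-17)*1/18*20)/(7/27) = 170*(27/7) = 4590/7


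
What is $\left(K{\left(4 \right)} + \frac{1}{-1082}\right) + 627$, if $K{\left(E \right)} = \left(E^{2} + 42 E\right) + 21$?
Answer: $\frac{900223}{1082} \approx 832.0$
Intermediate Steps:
$K{\left(E \right)} = 21 + E^{2} + 42 E$
$\left(K{\left(4 \right)} + \frac{1}{-1082}\right) + 627 = \left(\left(21 + 4^{2} + 42 \cdot 4\right) + \frac{1}{-1082}\right) + 627 = \left(\left(21 + 16 + 168\right) - \frac{1}{1082}\right) + 627 = \left(205 - \frac{1}{1082}\right) + 627 = \frac{221809}{1082} + 627 = \frac{900223}{1082}$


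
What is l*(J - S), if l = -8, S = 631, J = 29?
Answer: 4816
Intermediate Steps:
l*(J - S) = -8*(29 - 1*631) = -8*(29 - 631) = -8*(-602) = 4816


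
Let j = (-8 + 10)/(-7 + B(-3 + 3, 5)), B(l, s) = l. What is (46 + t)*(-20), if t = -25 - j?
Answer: -2980/7 ≈ -425.71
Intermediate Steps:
j = -2/7 (j = (-8 + 10)/(-7 + (-3 + 3)) = 2/(-7 + 0) = 2/(-7) = 2*(-1/7) = -2/7 ≈ -0.28571)
t = -173/7 (t = -25 - 1*(-2/7) = -25 + 2/7 = -173/7 ≈ -24.714)
(46 + t)*(-20) = (46 - 173/7)*(-20) = (149/7)*(-20) = -2980/7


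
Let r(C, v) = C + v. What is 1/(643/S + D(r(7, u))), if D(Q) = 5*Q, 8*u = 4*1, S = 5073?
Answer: 10146/381761 ≈ 0.026577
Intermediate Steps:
u = ½ (u = (4*1)/8 = (⅛)*4 = ½ ≈ 0.50000)
1/(643/S + D(r(7, u))) = 1/(643/5073 + 5*(7 + ½)) = 1/(643*(1/5073) + 5*(15/2)) = 1/(643/5073 + 75/2) = 1/(381761/10146) = 10146/381761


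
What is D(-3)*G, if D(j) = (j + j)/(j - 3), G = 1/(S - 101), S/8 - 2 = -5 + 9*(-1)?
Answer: -1/197 ≈ -0.0050761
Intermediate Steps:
S = -96 (S = 16 + 8*(-5 + 9*(-1)) = 16 + 8*(-5 - 9) = 16 + 8*(-14) = 16 - 112 = -96)
G = -1/197 (G = 1/(-96 - 101) = 1/(-197) = -1/197 ≈ -0.0050761)
D(j) = 2*j/(-3 + j) (D(j) = (2*j)/(-3 + j) = 2*j/(-3 + j))
D(-3)*G = (2*(-3)/(-3 - 3))*(-1/197) = (2*(-3)/(-6))*(-1/197) = (2*(-3)*(-⅙))*(-1/197) = 1*(-1/197) = -1/197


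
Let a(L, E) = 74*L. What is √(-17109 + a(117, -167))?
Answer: 3*I*√939 ≈ 91.929*I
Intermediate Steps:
√(-17109 + a(117, -167)) = √(-17109 + 74*117) = √(-17109 + 8658) = √(-8451) = 3*I*√939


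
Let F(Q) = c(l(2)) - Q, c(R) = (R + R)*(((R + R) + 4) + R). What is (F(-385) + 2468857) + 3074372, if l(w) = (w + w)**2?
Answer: 5545278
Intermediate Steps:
l(w) = 4*w**2 (l(w) = (2*w)**2 = 4*w**2)
c(R) = 2*R*(4 + 3*R) (c(R) = (2*R)*((2*R + 4) + R) = (2*R)*((4 + 2*R) + R) = (2*R)*(4 + 3*R) = 2*R*(4 + 3*R))
F(Q) = 1664 - Q (F(Q) = 2*(4*2**2)*(4 + 3*(4*2**2)) - Q = 2*(4*4)*(4 + 3*(4*4)) - Q = 2*16*(4 + 3*16) - Q = 2*16*(4 + 48) - Q = 2*16*52 - Q = 1664 - Q)
(F(-385) + 2468857) + 3074372 = ((1664 - 1*(-385)) + 2468857) + 3074372 = ((1664 + 385) + 2468857) + 3074372 = (2049 + 2468857) + 3074372 = 2470906 + 3074372 = 5545278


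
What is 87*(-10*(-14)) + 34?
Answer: 12214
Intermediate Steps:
87*(-10*(-14)) + 34 = 87*140 + 34 = 12180 + 34 = 12214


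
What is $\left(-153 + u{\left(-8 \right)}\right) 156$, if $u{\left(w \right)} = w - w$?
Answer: $-23868$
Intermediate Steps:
$u{\left(w \right)} = 0$
$\left(-153 + u{\left(-8 \right)}\right) 156 = \left(-153 + 0\right) 156 = \left(-153\right) 156 = -23868$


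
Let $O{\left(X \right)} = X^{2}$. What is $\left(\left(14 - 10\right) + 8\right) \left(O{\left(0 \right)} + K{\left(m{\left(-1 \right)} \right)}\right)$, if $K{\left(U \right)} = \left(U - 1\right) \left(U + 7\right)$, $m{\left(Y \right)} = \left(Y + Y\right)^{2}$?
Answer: $396$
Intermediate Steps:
$m{\left(Y \right)} = 4 Y^{2}$ ($m{\left(Y \right)} = \left(2 Y\right)^{2} = 4 Y^{2}$)
$K{\left(U \right)} = \left(-1 + U\right) \left(7 + U\right)$
$\left(\left(14 - 10\right) + 8\right) \left(O{\left(0 \right)} + K{\left(m{\left(-1 \right)} \right)}\right) = \left(\left(14 - 10\right) + 8\right) \left(0^{2} + \left(-7 + \left(4 \left(-1\right)^{2}\right)^{2} + 6 \cdot 4 \left(-1\right)^{2}\right)\right) = \left(4 + 8\right) \left(0 + \left(-7 + \left(4 \cdot 1\right)^{2} + 6 \cdot 4 \cdot 1\right)\right) = 12 \left(0 + \left(-7 + 4^{2} + 6 \cdot 4\right)\right) = 12 \left(0 + \left(-7 + 16 + 24\right)\right) = 12 \left(0 + 33\right) = 12 \cdot 33 = 396$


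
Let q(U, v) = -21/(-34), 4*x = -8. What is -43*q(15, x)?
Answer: -903/34 ≈ -26.559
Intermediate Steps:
x = -2 (x = (¼)*(-8) = -2)
q(U, v) = 21/34 (q(U, v) = -21*(-1/34) = 21/34)
-43*q(15, x) = -43*21/34 = -903/34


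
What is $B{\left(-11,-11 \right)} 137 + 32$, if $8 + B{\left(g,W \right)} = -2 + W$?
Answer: $-2845$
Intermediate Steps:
$B{\left(g,W \right)} = -10 + W$ ($B{\left(g,W \right)} = -8 + \left(-2 + W\right) = -10 + W$)
$B{\left(-11,-11 \right)} 137 + 32 = \left(-10 - 11\right) 137 + 32 = \left(-21\right) 137 + 32 = -2877 + 32 = -2845$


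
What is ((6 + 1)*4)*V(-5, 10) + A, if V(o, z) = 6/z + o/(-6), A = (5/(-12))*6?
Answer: 1129/30 ≈ 37.633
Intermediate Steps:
A = -5/2 (A = (5*(-1/12))*6 = -5/12*6 = -5/2 ≈ -2.5000)
V(o, z) = 6/z - o/6 (V(o, z) = 6/z + o*(-⅙) = 6/z - o/6)
((6 + 1)*4)*V(-5, 10) + A = ((6 + 1)*4)*(6/10 - ⅙*(-5)) - 5/2 = (7*4)*(6*(⅒) + ⅚) - 5/2 = 28*(⅗ + ⅚) - 5/2 = 28*(43/30) - 5/2 = 602/15 - 5/2 = 1129/30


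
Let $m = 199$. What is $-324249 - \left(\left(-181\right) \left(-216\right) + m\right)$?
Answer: $-363544$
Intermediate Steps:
$-324249 - \left(\left(-181\right) \left(-216\right) + m\right) = -324249 - \left(\left(-181\right) \left(-216\right) + 199\right) = -324249 - \left(39096 + 199\right) = -324249 - 39295 = -363544$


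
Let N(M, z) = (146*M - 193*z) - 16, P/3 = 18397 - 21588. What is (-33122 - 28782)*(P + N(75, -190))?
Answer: -2354271024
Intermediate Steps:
P = -9573 (P = 3*(18397 - 21588) = 3*(-3191) = -9573)
N(M, z) = -16 - 193*z + 146*M (N(M, z) = (-193*z + 146*M) - 16 = -16 - 193*z + 146*M)
(-33122 - 28782)*(P + N(75, -190)) = (-33122 - 28782)*(-9573 + (-16 - 193*(-190) + 146*75)) = -61904*(-9573 + (-16 + 36670 + 10950)) = -61904*(-9573 + 47604) = -61904*38031 = -2354271024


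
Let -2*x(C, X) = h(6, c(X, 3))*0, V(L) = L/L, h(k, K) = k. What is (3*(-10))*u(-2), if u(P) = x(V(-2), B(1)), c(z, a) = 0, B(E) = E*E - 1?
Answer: 0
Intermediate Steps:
B(E) = -1 + E² (B(E) = E² - 1 = -1 + E²)
V(L) = 1
x(C, X) = 0 (x(C, X) = -3*0 = -½*0 = 0)
u(P) = 0
(3*(-10))*u(-2) = (3*(-10))*0 = -30*0 = 0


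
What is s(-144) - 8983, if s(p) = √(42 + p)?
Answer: -8983 + I*√102 ≈ -8983.0 + 10.1*I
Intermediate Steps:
s(-144) - 8983 = √(42 - 144) - 8983 = √(-102) - 8983 = I*√102 - 8983 = -8983 + I*√102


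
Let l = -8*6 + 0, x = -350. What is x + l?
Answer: -398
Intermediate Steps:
l = -48 (l = -48 + 0 = -48)
x + l = -350 - 48 = -398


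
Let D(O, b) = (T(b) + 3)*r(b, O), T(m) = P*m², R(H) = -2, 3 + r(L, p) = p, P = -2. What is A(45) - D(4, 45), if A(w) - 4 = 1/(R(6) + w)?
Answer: 174194/43 ≈ 4051.0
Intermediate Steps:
r(L, p) = -3 + p
T(m) = -2*m²
A(w) = 4 + 1/(-2 + w)
D(O, b) = (-3 + O)*(3 - 2*b²) (D(O, b) = (-2*b² + 3)*(-3 + O) = (3 - 2*b²)*(-3 + O) = (-3 + O)*(3 - 2*b²))
A(45) - D(4, 45) = (-7 + 4*45)/(-2 + 45) - (-1)*(-3 + 4)*(-3 + 2*45²) = (-7 + 180)/43 - (-1)*(-3 + 2*2025) = (1/43)*173 - (-1)*(-3 + 4050) = 173/43 - (-1)*4047 = 173/43 - 1*(-4047) = 173/43 + 4047 = 174194/43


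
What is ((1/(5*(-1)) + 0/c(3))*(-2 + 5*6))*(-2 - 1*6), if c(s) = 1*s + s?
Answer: 224/5 ≈ 44.800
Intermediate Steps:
c(s) = 2*s (c(s) = s + s = 2*s)
((1/(5*(-1)) + 0/c(3))*(-2 + 5*6))*(-2 - 1*6) = ((1/(5*(-1)) + 0/((2*3)))*(-2 + 5*6))*(-2 - 1*6) = ((1/(-5) + 0/6)*(-2 + 30))*(-2 - 6) = ((1*(-⅕) + 0*(⅙))*28)*(-8) = ((-⅕ + 0)*28)*(-8) = -⅕*28*(-8) = -28/5*(-8) = 224/5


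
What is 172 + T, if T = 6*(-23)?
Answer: 34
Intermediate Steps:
T = -138
172 + T = 172 - 138 = 34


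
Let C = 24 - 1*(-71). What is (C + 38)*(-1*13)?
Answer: -1729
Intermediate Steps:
C = 95 (C = 24 + 71 = 95)
(C + 38)*(-1*13) = (95 + 38)*(-1*13) = 133*(-13) = -1729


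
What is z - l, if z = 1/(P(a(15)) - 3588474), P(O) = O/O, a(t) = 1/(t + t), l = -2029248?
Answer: 7281901658303/3588473 ≈ 2.0292e+6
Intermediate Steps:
a(t) = 1/(2*t)
P(O) = 1
z = -1/3588473 (z = 1/(1 - 3588474) = 1/(-3588473) = -1/3588473 ≈ -2.7867e-7)
z - l = -1/3588473 - 1*(-2029248) = -1/3588473 + 2029248 = 7281901658303/3588473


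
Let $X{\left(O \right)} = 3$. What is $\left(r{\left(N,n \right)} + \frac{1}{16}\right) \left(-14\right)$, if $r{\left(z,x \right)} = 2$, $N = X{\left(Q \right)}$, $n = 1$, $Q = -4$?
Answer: $- \frac{231}{8} \approx -28.875$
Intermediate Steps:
$N = 3$
$\left(r{\left(N,n \right)} + \frac{1}{16}\right) \left(-14\right) = \left(2 + \frac{1}{16}\right) \left(-14\right) = \frac{33}{16} \left(-14\right) = - \frac{231}{8}$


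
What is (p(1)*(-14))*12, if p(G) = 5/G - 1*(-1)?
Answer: -1008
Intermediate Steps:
p(G) = 1 + 5/G (p(G) = 5/G + 1 = 1 + 5/G)
(p(1)*(-14))*12 = (((5 + 1)/1)*(-14))*12 = ((1*6)*(-14))*12 = (6*(-14))*12 = -84*12 = -1008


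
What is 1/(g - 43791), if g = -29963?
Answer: -1/73754 ≈ -1.3559e-5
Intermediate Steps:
1/(g - 43791) = 1/(-29963 - 43791) = 1/(-73754) = -1/73754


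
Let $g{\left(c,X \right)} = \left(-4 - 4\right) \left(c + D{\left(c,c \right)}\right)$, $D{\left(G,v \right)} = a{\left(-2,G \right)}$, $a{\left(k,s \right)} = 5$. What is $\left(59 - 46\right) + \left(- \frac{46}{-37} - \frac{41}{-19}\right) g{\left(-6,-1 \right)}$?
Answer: $\frac{28267}{703} \approx 40.209$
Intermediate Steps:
$D{\left(G,v \right)} = 5$
$g{\left(c,X \right)} = -40 - 8 c$ ($g{\left(c,X \right)} = \left(-4 - 4\right) \left(c + 5\right) = - 8 \left(5 + c\right) = -40 - 8 c$)
$\left(59 - 46\right) + \left(- \frac{46}{-37} - \frac{41}{-19}\right) g{\left(-6,-1 \right)} = \left(59 - 46\right) + \left(- \frac{46}{-37} - \frac{41}{-19}\right) \left(-40 - -48\right) = 13 + \left(\left(-46\right) \left(- \frac{1}{37}\right) - - \frac{41}{19}\right) \left(-40 + 48\right) = 13 + \left(\frac{46}{37} + \frac{41}{19}\right) 8 = 13 + \frac{2391}{703} \cdot 8 = 13 + \frac{19128}{703} = \frac{28267}{703}$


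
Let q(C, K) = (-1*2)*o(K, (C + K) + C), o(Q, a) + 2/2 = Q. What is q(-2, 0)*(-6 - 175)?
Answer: -362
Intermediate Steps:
o(Q, a) = -1 + Q
q(C, K) = 2 - 2*K (q(C, K) = (-1*2)*(-1 + K) = -2*(-1 + K) = 2 - 2*K)
q(-2, 0)*(-6 - 175) = (2 - 2*0)*(-6 - 175) = (2 + 0)*(-181) = 2*(-181) = -362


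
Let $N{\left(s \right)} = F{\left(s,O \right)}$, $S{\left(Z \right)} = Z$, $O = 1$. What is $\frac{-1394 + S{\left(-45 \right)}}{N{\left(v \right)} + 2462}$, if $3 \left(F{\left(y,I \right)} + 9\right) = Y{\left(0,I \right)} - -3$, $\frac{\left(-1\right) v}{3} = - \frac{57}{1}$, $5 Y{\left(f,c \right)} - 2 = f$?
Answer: $- \frac{21585}{36812} \approx -0.58636$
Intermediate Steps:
$Y{\left(f,c \right)} = \frac{2}{5} + \frac{f}{5}$
$v = 171$ ($v = - 3 \left(- \frac{57}{1}\right) = - 3 \left(\left(-57\right) 1\right) = \left(-3\right) \left(-57\right) = 171$)
$F{\left(y,I \right)} = - \frac{118}{15}$ ($F{\left(y,I \right)} = -9 + \frac{\left(\frac{2}{5} + \frac{1}{5} \cdot 0\right) - -3}{3} = -9 + \frac{\left(\frac{2}{5} + 0\right) + 3}{3} = -9 + \frac{\frac{2}{5} + 3}{3} = -9 + \frac{1}{3} \cdot \frac{17}{5} = -9 + \frac{17}{15} = - \frac{118}{15}$)
$N{\left(s \right)} = - \frac{118}{15}$
$\frac{-1394 + S{\left(-45 \right)}}{N{\left(v \right)} + 2462} = \frac{-1394 - 45}{- \frac{118}{15} + 2462} = - \frac{1439}{\frac{36812}{15}} = \left(-1439\right) \frac{15}{36812} = - \frac{21585}{36812}$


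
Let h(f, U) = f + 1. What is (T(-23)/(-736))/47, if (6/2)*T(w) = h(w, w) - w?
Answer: -1/103776 ≈ -9.6361e-6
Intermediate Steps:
h(f, U) = 1 + f
T(w) = ⅓ (T(w) = ((1 + w) - w)/3 = (⅓)*1 = ⅓)
(T(-23)/(-736))/47 = ((⅓)/(-736))/47 = ((⅓)*(-1/736))*(1/47) = -1/2208*1/47 = -1/103776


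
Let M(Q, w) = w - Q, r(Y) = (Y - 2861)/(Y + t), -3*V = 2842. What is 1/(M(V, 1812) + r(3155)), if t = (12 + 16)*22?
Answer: 1257/3468580 ≈ 0.00036240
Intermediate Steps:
V = -2842/3 (V = -⅓*2842 = -2842/3 ≈ -947.33)
t = 616 (t = 28*22 = 616)
r(Y) = (-2861 + Y)/(616 + Y) (r(Y) = (Y - 2861)/(Y + 616) = (-2861 + Y)/(616 + Y))
1/(M(V, 1812) + r(3155)) = 1/((1812 - 1*(-2842/3)) + (-2861 + 3155)/(616 + 3155)) = 1/((1812 + 2842/3) + 294/3771) = 1/(8278/3 + (1/3771)*294) = 1/(8278/3 + 98/1257) = 1/(3468580/1257) = 1257/3468580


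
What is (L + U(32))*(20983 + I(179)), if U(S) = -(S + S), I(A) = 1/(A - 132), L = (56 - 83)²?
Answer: 655824330/47 ≈ 1.3954e+7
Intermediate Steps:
L = 729 (L = (-27)² = 729)
I(A) = 1/(-132 + A)
U(S) = -2*S
(L + U(32))*(20983 + I(179)) = (729 - 2*32)*(20983 + 1/(-132 + 179)) = (729 - 64)*(20983 + 1/47) = 665*(20983 + 1/47) = 665*(986202/47) = 655824330/47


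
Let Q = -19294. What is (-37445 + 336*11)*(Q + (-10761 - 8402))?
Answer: 1297885293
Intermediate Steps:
(-37445 + 336*11)*(Q + (-10761 - 8402)) = (-37445 + 336*11)*(-19294 + (-10761 - 8402)) = (-37445 + 3696)*(-19294 - 19163) = -33749*(-38457) = 1297885293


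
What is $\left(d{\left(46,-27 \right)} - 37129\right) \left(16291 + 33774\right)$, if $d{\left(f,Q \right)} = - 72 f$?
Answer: $-2024678665$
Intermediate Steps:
$\left(d{\left(46,-27 \right)} - 37129\right) \left(16291 + 33774\right) = \left(\left(-72\right) 46 - 37129\right) \left(16291 + 33774\right) = \left(-3312 - 37129\right) 50065 = \left(-40441\right) 50065 = -2024678665$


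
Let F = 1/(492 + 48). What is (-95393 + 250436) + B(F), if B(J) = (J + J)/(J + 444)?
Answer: 37173264725/239761 ≈ 1.5504e+5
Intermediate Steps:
F = 1/540 ≈ 0.0018519
B(J) = 2*J/(444 + J) (B(J) = (2*J)/(444 + J) = 2*J/(444 + J))
(-95393 + 250436) + B(F) = (-95393 + 250436) + 2*(1/540)/(444 + 1/540) = 155043 + 2*(1/540)/(239761/540) = 155043 + 2*(1/540)*(540/239761) = 155043 + 2/239761 = 37173264725/239761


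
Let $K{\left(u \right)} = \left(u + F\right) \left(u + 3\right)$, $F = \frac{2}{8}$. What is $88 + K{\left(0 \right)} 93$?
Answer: $\frac{631}{4} \approx 157.75$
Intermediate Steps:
$F = \frac{1}{4}$ ($F = 2 \cdot \frac{1}{8} = \frac{1}{4} \approx 0.25$)
$K{\left(u \right)} = \left(3 + u\right) \left(\frac{1}{4} + u\right)$ ($K{\left(u \right)} = \left(u + \frac{1}{4}\right) \left(u + 3\right) = \left(\frac{1}{4} + u\right) \left(3 + u\right) = \left(3 + u\right) \left(\frac{1}{4} + u\right)$)
$88 + K{\left(0 \right)} 93 = 88 + \left(\frac{3}{4} + 0^{2} + \frac{13}{4} \cdot 0\right) 93 = 88 + \left(\frac{3}{4} + 0 + 0\right) 93 = 88 + \frac{3}{4} \cdot 93 = 88 + \frac{279}{4} = \frac{631}{4}$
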